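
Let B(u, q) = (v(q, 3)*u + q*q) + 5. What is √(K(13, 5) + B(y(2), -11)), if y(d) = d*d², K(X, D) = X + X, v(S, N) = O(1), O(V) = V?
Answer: 4*√10 ≈ 12.649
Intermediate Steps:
v(S, N) = 1
K(X, D) = 2*X
y(d) = d³
B(u, q) = 5 + u + q² (B(u, q) = (1*u + q*q) + 5 = (u + q²) + 5 = 5 + u + q²)
√(K(13, 5) + B(y(2), -11)) = √(2*13 + (5 + 2³ + (-11)²)) = √(26 + (5 + 8 + 121)) = √(26 + 134) = √160 = 4*√10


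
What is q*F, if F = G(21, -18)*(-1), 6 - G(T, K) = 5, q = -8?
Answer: 8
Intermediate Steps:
G(T, K) = 1 (G(T, K) = 6 - 1*5 = 6 - 5 = 1)
F = -1 (F = 1*(-1) = -1)
q*F = -8*(-1) = 8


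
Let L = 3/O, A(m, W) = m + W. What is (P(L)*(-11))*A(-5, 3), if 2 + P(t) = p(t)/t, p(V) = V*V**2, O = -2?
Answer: 11/2 ≈ 5.5000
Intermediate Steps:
p(V) = V**3
A(m, W) = W + m
L = -3/2 (L = 3/(-2) = 3*(-1/2) = -3/2 ≈ -1.5000)
P(t) = -2 + t**2 (P(t) = -2 + t**3/t = -2 + t**2)
(P(L)*(-11))*A(-5, 3) = ((-2 + (-3/2)**2)*(-11))*(3 - 5) = ((-2 + 9/4)*(-11))*(-2) = ((1/4)*(-11))*(-2) = -11/4*(-2) = 11/2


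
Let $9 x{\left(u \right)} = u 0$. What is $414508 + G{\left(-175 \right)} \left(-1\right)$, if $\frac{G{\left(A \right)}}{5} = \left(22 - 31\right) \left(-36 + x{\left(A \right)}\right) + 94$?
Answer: $412418$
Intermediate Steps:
$x{\left(u \right)} = 0$ ($x{\left(u \right)} = \frac{u 0}{9} = \frac{1}{9} \cdot 0 = 0$)
$G{\left(A \right)} = 2090$ ($G{\left(A \right)} = 5 \left(\left(22 - 31\right) \left(-36 + 0\right) + 94\right) = 5 \left(\left(-9\right) \left(-36\right) + 94\right) = 5 \left(324 + 94\right) = 5 \cdot 418 = 2090$)
$414508 + G{\left(-175 \right)} \left(-1\right) = 414508 + 2090 \left(-1\right) = 414508 - 2090 = 412418$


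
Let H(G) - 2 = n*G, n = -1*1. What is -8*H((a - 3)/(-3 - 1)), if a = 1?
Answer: -12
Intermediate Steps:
n = -1
H(G) = 2 - G
-8*H((a - 3)/(-3 - 1)) = -8*(2 - (1 - 3)/(-3 - 1)) = -8*(2 - (-2)/(-4)) = -8*(2 - (-2)*(-1)/4) = -8*(2 - 1*½) = -8*(2 - ½) = -8*3/2 = -12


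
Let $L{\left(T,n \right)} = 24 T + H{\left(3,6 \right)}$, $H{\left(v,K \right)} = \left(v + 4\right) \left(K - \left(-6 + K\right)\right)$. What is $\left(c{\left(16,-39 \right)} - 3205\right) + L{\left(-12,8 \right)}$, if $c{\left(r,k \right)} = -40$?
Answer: $-3491$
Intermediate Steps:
$H{\left(v,K \right)} = 24 + 6 v$ ($H{\left(v,K \right)} = \left(4 + v\right) 6 = 24 + 6 v$)
$L{\left(T,n \right)} = 42 + 24 T$ ($L{\left(T,n \right)} = 24 T + \left(24 + 6 \cdot 3\right) = 24 T + \left(24 + 18\right) = 24 T + 42 = 42 + 24 T$)
$\left(c{\left(16,-39 \right)} - 3205\right) + L{\left(-12,8 \right)} = \left(-40 - 3205\right) + \left(42 + 24 \left(-12\right)\right) = -3245 + \left(42 - 288\right) = -3245 - 246 = -3491$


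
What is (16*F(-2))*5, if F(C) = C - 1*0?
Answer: -160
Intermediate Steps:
F(C) = C (F(C) = C + 0 = C)
(16*F(-2))*5 = (16*(-2))*5 = -32*5 = -160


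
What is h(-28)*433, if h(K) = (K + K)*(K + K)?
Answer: 1357888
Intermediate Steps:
h(K) = 4*K² (h(K) = (2*K)*(2*K) = 4*K²)
h(-28)*433 = (4*(-28)²)*433 = (4*784)*433 = 3136*433 = 1357888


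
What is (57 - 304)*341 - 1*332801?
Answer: -417028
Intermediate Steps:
(57 - 304)*341 - 1*332801 = -247*341 - 332801 = -84227 - 332801 = -417028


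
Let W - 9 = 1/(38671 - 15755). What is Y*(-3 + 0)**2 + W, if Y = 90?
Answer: 18768205/22916 ≈ 819.00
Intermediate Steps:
W = 206245/22916 (W = 9 + 1/(38671 - 15755) = 9 + 1/22916 = 206245/22916 ≈ 9.0000)
Y*(-3 + 0)**2 + W = 90*(-3 + 0)**2 + 206245/22916 = 90*(-3)**2 + 206245/22916 = 90*9 + 206245/22916 = 810 + 206245/22916 = 18768205/22916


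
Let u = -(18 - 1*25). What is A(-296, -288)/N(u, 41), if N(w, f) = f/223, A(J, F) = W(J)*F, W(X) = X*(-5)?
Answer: -95051520/41 ≈ -2.3183e+6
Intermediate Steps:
W(X) = -5*X
A(J, F) = -5*F*J (A(J, F) = (-5*J)*F = -5*F*J)
u = 7 (u = -(18 - 25) = -1*(-7) = 7)
N(w, f) = f/223 (N(w, f) = f*(1/223) = f/223)
A(-296, -288)/N(u, 41) = (-5*(-288)*(-296))/(((1/223)*41)) = -426240/41/223 = -426240*223/41 = -95051520/41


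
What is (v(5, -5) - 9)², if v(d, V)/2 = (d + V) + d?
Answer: 1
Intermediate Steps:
v(d, V) = 2*V + 4*d (v(d, V) = 2*((d + V) + d) = 2*((V + d) + d) = 2*(V + 2*d) = 2*V + 4*d)
(v(5, -5) - 9)² = ((2*(-5) + 4*5) - 9)² = ((-10 + 20) - 9)² = (10 - 9)² = 1² = 1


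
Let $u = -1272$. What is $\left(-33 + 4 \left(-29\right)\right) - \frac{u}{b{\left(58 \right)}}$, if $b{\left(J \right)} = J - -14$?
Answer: $- \frac{394}{3} \approx -131.33$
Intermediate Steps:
$b{\left(J \right)} = 14 + J$ ($b{\left(J \right)} = J + 14 = 14 + J$)
$\left(-33 + 4 \left(-29\right)\right) - \frac{u}{b{\left(58 \right)}} = \left(-33 + 4 \left(-29\right)\right) - - \frac{1272}{14 + 58} = \left(-33 - 116\right) - - \frac{1272}{72} = -149 - \left(-1272\right) \frac{1}{72} = -149 - - \frac{53}{3} = -149 + \frac{53}{3} = - \frac{394}{3}$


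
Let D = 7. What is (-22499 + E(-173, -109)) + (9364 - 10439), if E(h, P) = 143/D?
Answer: -164875/7 ≈ -23554.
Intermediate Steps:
E(h, P) = 143/7
(-22499 + E(-173, -109)) + (9364 - 10439) = (-22499 + 143/7) + (9364 - 10439) = -157350/7 - 1075 = -164875/7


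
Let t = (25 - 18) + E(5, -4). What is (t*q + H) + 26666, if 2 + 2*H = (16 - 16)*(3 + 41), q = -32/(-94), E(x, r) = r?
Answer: 1253303/47 ≈ 26666.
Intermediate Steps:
q = 16/47 (q = -32*(-1/94) = 16/47 ≈ 0.34043)
t = 3 (t = (25 - 18) - 4 = 7 - 4 = 3)
H = -1 (H = -1 + ((16 - 16)*(3 + 41))/2 = -1 + (0*44)/2 = -1 + (½)*0 = -1 + 0 = -1)
(t*q + H) + 26666 = (3*(16/47) - 1) + 26666 = (48/47 - 1) + 26666 = 1/47 + 26666 = 1253303/47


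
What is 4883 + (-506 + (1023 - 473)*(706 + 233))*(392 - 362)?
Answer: 15483203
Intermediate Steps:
4883 + (-506 + (1023 - 473)*(706 + 233))*(392 - 362) = 4883 + (-506 + 550*939)*30 = 4883 + (-506 + 516450)*30 = 4883 + 515944*30 = 4883 + 15478320 = 15483203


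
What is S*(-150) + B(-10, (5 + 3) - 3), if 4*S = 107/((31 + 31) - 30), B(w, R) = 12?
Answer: -7257/64 ≈ -113.39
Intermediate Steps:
S = 107/128 (S = (107/((31 + 31) - 30))/4 = (107/(62 - 30))/4 = (107/32)/4 = (107*(1/32))/4 = (¼)*(107/32) = 107/128 ≈ 0.83594)
S*(-150) + B(-10, (5 + 3) - 3) = (107/128)*(-150) + 12 = -8025/64 + 12 = -7257/64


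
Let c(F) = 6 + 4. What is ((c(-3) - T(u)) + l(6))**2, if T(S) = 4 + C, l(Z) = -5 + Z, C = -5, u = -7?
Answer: 144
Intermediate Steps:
c(F) = 10
T(S) = -1 (T(S) = 4 - 5 = -1)
((c(-3) - T(u)) + l(6))**2 = ((10 - 1*(-1)) + (-5 + 6))**2 = ((10 + 1) + 1)**2 = (11 + 1)**2 = 12**2 = 144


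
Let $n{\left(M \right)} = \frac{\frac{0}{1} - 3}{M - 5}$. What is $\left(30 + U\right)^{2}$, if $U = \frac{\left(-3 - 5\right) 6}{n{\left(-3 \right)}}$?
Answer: $9604$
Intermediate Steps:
$n{\left(M \right)} = - \frac{3}{-5 + M}$ ($n{\left(M \right)} = \frac{0 \cdot 1 - 3}{-5 + M} = \frac{0 - 3}{-5 + M} = - \frac{3}{-5 + M}$)
$U = -128$ ($U = \frac{\left(-3 - 5\right) 6}{\left(-3\right) \frac{1}{-5 - 3}} = \frac{\left(-8\right) 6}{\left(-3\right) \frac{1}{-8}} = - \frac{48}{\left(-3\right) \left(- \frac{1}{8}\right)} = - \frac{48}{\frac{3}{8}} = \left(-48\right) \frac{8}{3} = -128$)
$\left(30 + U\right)^{2} = \left(30 - 128\right)^{2} = \left(-98\right)^{2} = 9604$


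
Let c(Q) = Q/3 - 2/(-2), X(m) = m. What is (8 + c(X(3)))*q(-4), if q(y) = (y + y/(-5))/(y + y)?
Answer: 4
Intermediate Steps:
c(Q) = 1 + Q/3 (c(Q) = Q*(⅓) - 2*(-½) = Q/3 + 1 = 1 + Q/3)
q(y) = ⅖ (q(y) = (y + y*(-⅕))/((2*y)) = (y - y/5)*(1/(2*y)) = (4*y/5)*(1/(2*y)) = ⅖)
(8 + c(X(3)))*q(-4) = (8 + (1 + (⅓)*3))*(⅖) = (8 + (1 + 1))*(⅖) = (8 + 2)*(⅖) = 10*(⅖) = 4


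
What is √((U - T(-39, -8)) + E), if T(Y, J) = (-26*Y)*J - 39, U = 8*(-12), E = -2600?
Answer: √5455 ≈ 73.858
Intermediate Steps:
U = -96
T(Y, J) = -39 - 26*J*Y (T(Y, J) = -26*J*Y - 39 = -39 - 26*J*Y)
√((U - T(-39, -8)) + E) = √((-96 - (-39 - 26*(-8)*(-39))) - 2600) = √((-96 - (-39 - 8112)) - 2600) = √((-96 - 1*(-8151)) - 2600) = √((-96 + 8151) - 2600) = √(8055 - 2600) = √5455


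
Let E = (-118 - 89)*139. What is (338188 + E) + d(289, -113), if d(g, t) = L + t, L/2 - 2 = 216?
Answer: 309738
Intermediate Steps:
L = 436 (L = 4 + 2*216 = 4 + 432 = 436)
d(g, t) = 436 + t
E = -28773 (E = -207*139 = -28773)
(338188 + E) + d(289, -113) = (338188 - 28773) + (436 - 113) = 309415 + 323 = 309738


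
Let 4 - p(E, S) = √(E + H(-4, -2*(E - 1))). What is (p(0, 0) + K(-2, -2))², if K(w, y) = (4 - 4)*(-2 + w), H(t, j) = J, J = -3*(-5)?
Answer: (4 - √15)² ≈ 0.016133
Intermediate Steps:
J = 15
H(t, j) = 15
K(w, y) = 0 (K(w, y) = 0*(-2 + w) = 0)
p(E, S) = 4 - √(15 + E) (p(E, S) = 4 - √(E + 15) = 4 - √(15 + E))
(p(0, 0) + K(-2, -2))² = ((4 - √(15 + 0)) + 0)² = ((4 - √15) + 0)² = (4 - √15)²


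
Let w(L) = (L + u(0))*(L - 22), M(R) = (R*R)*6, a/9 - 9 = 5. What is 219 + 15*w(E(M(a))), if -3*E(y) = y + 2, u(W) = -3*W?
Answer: 45401868617/3 ≈ 1.5134e+10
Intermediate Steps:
a = 126 (a = 81 + 9*5 = 81 + 45 = 126)
M(R) = 6*R**2 (M(R) = R**2*6 = 6*R**2)
E(y) = -2/3 - y/3 (E(y) = -(y + 2)/3 = -(2 + y)/3 = -2/3 - y/3)
w(L) = L*(-22 + L) (w(L) = (L - 3*0)*(L - 22) = (L + 0)*(-22 + L) = L*(-22 + L))
219 + 15*w(E(M(a))) = 219 + 15*((-2/3 - 2*126**2)*(-22 + (-2/3 - 2*126**2))) = 219 + 15*((-2/3 - 2*15876)*(-22 + (-2/3 - 2*15876))) = 219 + 15*((-2/3 - 1/3*95256)*(-22 + (-2/3 - 1/3*95256))) = 219 + 15*((-2/3 - 31752)*(-22 + (-2/3 - 31752))) = 219 + 15*(-95258*(-22 - 95258/3)/3) = 219 + 15*(-95258/3*(-95324/3)) = 219 + 15*(9080373592/9) = 219 + 45401867960/3 = 45401868617/3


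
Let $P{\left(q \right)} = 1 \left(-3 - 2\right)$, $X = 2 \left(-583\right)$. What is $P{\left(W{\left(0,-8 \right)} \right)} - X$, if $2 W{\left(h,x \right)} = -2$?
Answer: $1161$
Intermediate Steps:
$W{\left(h,x \right)} = -1$ ($W{\left(h,x \right)} = \frac{1}{2} \left(-2\right) = -1$)
$X = -1166$
$P{\left(q \right)} = -5$ ($P{\left(q \right)} = 1 \left(-5\right) = -5$)
$P{\left(W{\left(0,-8 \right)} \right)} - X = -5 - -1166 = -5 + 1166 = 1161$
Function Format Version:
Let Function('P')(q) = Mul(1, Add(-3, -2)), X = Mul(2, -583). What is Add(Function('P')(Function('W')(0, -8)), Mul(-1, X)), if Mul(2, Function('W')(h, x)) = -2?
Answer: 1161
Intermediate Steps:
Function('W')(h, x) = -1 (Function('W')(h, x) = Mul(Rational(1, 2), -2) = -1)
X = -1166
Function('P')(q) = -5 (Function('P')(q) = Mul(1, -5) = -5)
Add(Function('P')(Function('W')(0, -8)), Mul(-1, X)) = Add(-5, Mul(-1, -1166)) = Add(-5, 1166) = 1161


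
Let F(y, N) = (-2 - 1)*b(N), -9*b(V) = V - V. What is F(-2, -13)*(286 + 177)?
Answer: 0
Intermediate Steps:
b(V) = 0 (b(V) = -(V - V)/9 = -1/9*0 = 0)
F(y, N) = 0 (F(y, N) = (-2 - 1)*0 = -3*0 = 0)
F(-2, -13)*(286 + 177) = 0*(286 + 177) = 0*463 = 0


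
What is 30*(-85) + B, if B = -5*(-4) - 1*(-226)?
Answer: -2304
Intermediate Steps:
B = 246 (B = 20 + 226 = 246)
30*(-85) + B = 30*(-85) + 246 = -2550 + 246 = -2304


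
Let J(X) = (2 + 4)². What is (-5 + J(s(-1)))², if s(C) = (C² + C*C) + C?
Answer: 961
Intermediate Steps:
s(C) = C + 2*C² (s(C) = (C² + C²) + C = 2*C² + C = C + 2*C²)
J(X) = 36 (J(X) = 6² = 36)
(-5 + J(s(-1)))² = (-5 + 36)² = 31² = 961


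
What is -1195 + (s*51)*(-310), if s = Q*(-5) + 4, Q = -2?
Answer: -222535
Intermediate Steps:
s = 14 (s = -2*(-5) + 4 = 10 + 4 = 14)
-1195 + (s*51)*(-310) = -1195 + (14*51)*(-310) = -1195 + 714*(-310) = -1195 - 221340 = -222535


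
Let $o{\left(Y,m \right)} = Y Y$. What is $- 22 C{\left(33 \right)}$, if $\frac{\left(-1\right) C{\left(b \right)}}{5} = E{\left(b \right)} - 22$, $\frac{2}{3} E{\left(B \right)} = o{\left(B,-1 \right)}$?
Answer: $177265$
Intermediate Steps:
$o{\left(Y,m \right)} = Y^{2}$
$E{\left(B \right)} = \frac{3 B^{2}}{2}$
$C{\left(b \right)} = 110 - \frac{15 b^{2}}{2}$ ($C{\left(b \right)} = - 5 \left(\frac{3 b^{2}}{2} - 22\right) = - 5 \left(-22 + \frac{3 b^{2}}{2}\right) = 110 - \frac{15 b^{2}}{2}$)
$- 22 C{\left(33 \right)} = - 22 \left(110 - \frac{15 \cdot 33^{2}}{2}\right) = - 22 \left(110 - \frac{16335}{2}\right) = \left(-22\right) \left(- \frac{16115}{2}\right) = 177265$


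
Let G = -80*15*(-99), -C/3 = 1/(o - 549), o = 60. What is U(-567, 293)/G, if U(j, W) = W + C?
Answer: 199/80685 ≈ 0.0024664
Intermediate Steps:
C = 1/163 (C = -3/(60 - 549) = -3/(-489) = -3*(-1/489) = 1/163 ≈ 0.0061350)
G = 118800 (G = -1200*(-99) = 118800)
U(j, W) = 1/163 + W (U(j, W) = W + 1/163 = 1/163 + W)
U(-567, 293)/G = (1/163 + 293)/118800 = (47760/163)*(1/118800) = 199/80685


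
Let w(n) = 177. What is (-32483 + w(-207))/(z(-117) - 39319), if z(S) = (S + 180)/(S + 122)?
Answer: 80765/98266 ≈ 0.82190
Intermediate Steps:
z(S) = (180 + S)/(122 + S)
(-32483 + w(-207))/(z(-117) - 39319) = (-32483 + 177)/((180 - 117)/(122 - 117) - 39319) = -32306/(63/5 - 39319) = -32306/(-196532/5) = -32306*(-5/196532) = 80765/98266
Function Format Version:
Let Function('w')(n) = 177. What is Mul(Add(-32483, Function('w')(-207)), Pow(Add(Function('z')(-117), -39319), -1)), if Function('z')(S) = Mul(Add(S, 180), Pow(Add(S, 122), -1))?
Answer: Rational(80765, 98266) ≈ 0.82190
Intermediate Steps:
Function('z')(S) = Mul(Pow(Add(122, S), -1), Add(180, S)) (Function('z')(S) = Mul(Add(180, S), Pow(Add(122, S), -1)) = Mul(Pow(Add(122, S), -1), Add(180, S)))
Mul(Add(-32483, Function('w')(-207)), Pow(Add(Function('z')(-117), -39319), -1)) = Mul(Add(-32483, 177), Pow(Add(Mul(Pow(Add(122, -117), -1), Add(180, -117)), -39319), -1)) = Mul(-32306, Pow(Add(Mul(Pow(5, -1), 63), -39319), -1)) = Mul(-32306, Pow(Add(Mul(Rational(1, 5), 63), -39319), -1)) = Mul(-32306, Pow(Add(Rational(63, 5), -39319), -1)) = Mul(-32306, Pow(Rational(-196532, 5), -1)) = Mul(-32306, Rational(-5, 196532)) = Rational(80765, 98266)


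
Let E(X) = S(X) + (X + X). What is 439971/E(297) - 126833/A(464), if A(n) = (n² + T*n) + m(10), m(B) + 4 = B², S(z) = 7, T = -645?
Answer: 5283501983/7202384 ≈ 733.58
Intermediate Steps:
m(B) = -4 + B²
E(X) = 7 + 2*X (E(X) = 7 + (X + X) = 7 + 2*X)
A(n) = 96 + n² - 645*n (A(n) = (n² - 645*n) + (-4 + 10²) = (n² - 645*n) + (-4 + 100) = (n² - 645*n) + 96 = 96 + n² - 645*n)
439971/E(297) - 126833/A(464) = 439971/(7 + 2*297) - 126833/(96 + 464² - 645*464) = 439971/(7 + 594) - 126833/(96 + 215296 - 299280) = 439971/601 - 126833/(-83888) = 439971*(1/601) - 126833*(-1/83888) = 439971/601 + 18119/11984 = 5283501983/7202384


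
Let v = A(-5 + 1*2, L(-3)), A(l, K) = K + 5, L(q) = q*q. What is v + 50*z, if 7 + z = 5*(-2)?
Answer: -836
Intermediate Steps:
L(q) = q²
z = -17 (z = -7 + 5*(-2) = -7 - 10 = -17)
A(l, K) = 5 + K
v = 14 (v = 5 + (-3)² = 5 + 9 = 14)
v + 50*z = 14 + 50*(-17) = 14 - 850 = -836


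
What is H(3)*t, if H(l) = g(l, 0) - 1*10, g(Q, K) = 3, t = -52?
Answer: 364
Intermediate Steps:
H(l) = -7 (H(l) = 3 - 1*10 = 3 - 10 = -7)
H(3)*t = -7*(-52) = 364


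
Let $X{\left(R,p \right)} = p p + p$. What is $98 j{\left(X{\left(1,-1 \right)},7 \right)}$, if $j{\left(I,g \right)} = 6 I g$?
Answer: $0$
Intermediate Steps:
$X{\left(R,p \right)} = p + p^{2}$ ($X{\left(R,p \right)} = p^{2} + p = p + p^{2}$)
$j{\left(I,g \right)} = 6 I g$
$98 j{\left(X{\left(1,-1 \right)},7 \right)} = 98 \cdot 6 \left(- (1 - 1)\right) 7 = 98 \cdot 6 \left(\left(-1\right) 0\right) 7 = 98 \cdot 6 \cdot 0 \cdot 7 = 98 \cdot 0 = 0$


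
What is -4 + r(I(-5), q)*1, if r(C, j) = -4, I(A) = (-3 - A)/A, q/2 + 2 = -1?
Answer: -8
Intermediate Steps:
q = -6 (q = -4 + 2*(-1) = -4 - 2 = -6)
I(A) = (-3 - A)/A
-4 + r(I(-5), q)*1 = -4 - 4*1 = -4 - 4 = -8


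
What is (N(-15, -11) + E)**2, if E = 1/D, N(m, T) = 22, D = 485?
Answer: 113870241/235225 ≈ 484.09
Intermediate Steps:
E = 1/485 ≈ 0.0020619
(N(-15, -11) + E)**2 = (22 + 1/485)**2 = (10671/485)**2 = 113870241/235225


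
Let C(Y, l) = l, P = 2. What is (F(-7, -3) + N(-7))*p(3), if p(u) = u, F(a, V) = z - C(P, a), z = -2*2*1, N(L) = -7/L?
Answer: 12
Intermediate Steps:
z = -4 (z = -4*1 = -4)
F(a, V) = -4 - a
(F(-7, -3) + N(-7))*p(3) = ((-4 - 1*(-7)) - 7/(-7))*3 = ((-4 + 7) - 7*(-⅐))*3 = (3 + 1)*3 = 4*3 = 12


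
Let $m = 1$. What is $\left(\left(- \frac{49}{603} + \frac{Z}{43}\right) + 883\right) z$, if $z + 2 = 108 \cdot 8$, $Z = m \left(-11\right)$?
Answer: $\frac{19728220754}{25929} \approx 7.6086 \cdot 10^{5}$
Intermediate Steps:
$Z = -11$ ($Z = 1 \left(-11\right) = -11$)
$z = 862$ ($z = -2 + 108 \cdot 8 = -2 + 864 = 862$)
$\left(\left(- \frac{49}{603} + \frac{Z}{43}\right) + 883\right) z = \left(\left(- \frac{49}{603} - \frac{11}{43}\right) + 883\right) 862 = \left(- \frac{8740}{25929} + 883\right) 862 = \frac{22886567}{25929} \cdot 862 = \frac{19728220754}{25929}$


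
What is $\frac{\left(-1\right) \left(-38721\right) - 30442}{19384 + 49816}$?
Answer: $\frac{8279}{69200} \approx 0.11964$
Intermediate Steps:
$\frac{\left(-1\right) \left(-38721\right) - 30442}{19384 + 49816} = \frac{38721 - 30442}{69200} = 8279 \cdot \frac{1}{69200} = \frac{8279}{69200}$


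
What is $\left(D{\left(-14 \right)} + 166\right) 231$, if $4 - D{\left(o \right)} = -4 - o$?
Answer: $36960$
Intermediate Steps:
$D{\left(o \right)} = 8 + o$ ($D{\left(o \right)} = 4 - \left(-4 - o\right) = 4 + \left(4 + o\right) = 8 + o$)
$\left(D{\left(-14 \right)} + 166\right) 231 = \left(\left(8 - 14\right) + 166\right) 231 = \left(-6 + 166\right) 231 = 160 \cdot 231 = 36960$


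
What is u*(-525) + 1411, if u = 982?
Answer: -514139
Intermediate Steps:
u*(-525) + 1411 = 982*(-525) + 1411 = -515550 + 1411 = -514139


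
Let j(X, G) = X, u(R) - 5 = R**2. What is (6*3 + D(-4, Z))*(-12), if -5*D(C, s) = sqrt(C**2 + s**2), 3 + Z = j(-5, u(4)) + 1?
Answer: -216 + 12*sqrt(65)/5 ≈ -196.65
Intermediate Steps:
u(R) = 5 + R**2
Z = -7 (Z = -3 + (-5 + 1) = -3 - 4 = -7)
D(C, s) = -sqrt(C**2 + s**2)/5
(6*3 + D(-4, Z))*(-12) = (6*3 - sqrt((-4)**2 + (-7)**2)/5)*(-12) = (18 - sqrt(16 + 49)/5)*(-12) = (18 - sqrt(65)/5)*(-12) = -216 + 12*sqrt(65)/5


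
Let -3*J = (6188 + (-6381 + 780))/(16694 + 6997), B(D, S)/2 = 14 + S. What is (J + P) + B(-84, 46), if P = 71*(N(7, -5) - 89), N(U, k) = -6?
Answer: -470859212/71073 ≈ -6625.0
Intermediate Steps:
B(D, S) = 28 + 2*S (B(D, S) = 2*(14 + S) = 28 + 2*S)
P = -6745 (P = 71*(-6 - 89) = 71*(-95) = -6745)
J = -587/71073 (J = -(6188 + (-6381 + 780))/(3*(16694 + 6997)) = -(6188 - 5601)/(3*23691) = -587/(3*23691) = -⅓*587/23691 = -587/71073 ≈ -0.0082591)
(J + P) + B(-84, 46) = (-587/71073 - 6745) + (28 + 2*46) = -479387972/71073 + (28 + 92) = -479387972/71073 + 120 = -470859212/71073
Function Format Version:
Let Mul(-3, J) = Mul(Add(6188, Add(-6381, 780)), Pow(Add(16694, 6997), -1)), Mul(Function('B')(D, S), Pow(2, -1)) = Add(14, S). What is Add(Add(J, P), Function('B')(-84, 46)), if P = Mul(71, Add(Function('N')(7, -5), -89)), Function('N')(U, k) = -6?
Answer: Rational(-470859212, 71073) ≈ -6625.0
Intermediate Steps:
Function('B')(D, S) = Add(28, Mul(2, S)) (Function('B')(D, S) = Mul(2, Add(14, S)) = Add(28, Mul(2, S)))
P = -6745 (P = Mul(71, Add(-6, -89)) = Mul(71, -95) = -6745)
J = Rational(-587, 71073) (J = Mul(Rational(-1, 3), Mul(Add(6188, Add(-6381, 780)), Pow(Add(16694, 6997), -1))) = Mul(Rational(-1, 3), Mul(Add(6188, -5601), Pow(23691, -1))) = Mul(Rational(-1, 3), Mul(587, Rational(1, 23691))) = Mul(Rational(-1, 3), Rational(587, 23691)) = Rational(-587, 71073) ≈ -0.0082591)
Add(Add(J, P), Function('B')(-84, 46)) = Add(Add(Rational(-587, 71073), -6745), Add(28, Mul(2, 46))) = Add(Rational(-479387972, 71073), Add(28, 92)) = Add(Rational(-479387972, 71073), 120) = Rational(-470859212, 71073)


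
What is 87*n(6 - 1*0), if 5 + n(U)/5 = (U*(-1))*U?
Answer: -17835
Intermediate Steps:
n(U) = -25 - 5*U**2 (n(U) = -25 + 5*((U*(-1))*U) = -25 + 5*((-U)*U) = -25 + 5*(-U**2) = -25 - 5*U**2)
87*n(6 - 1*0) = 87*(-25 - 5*(6 - 1*0)**2) = 87*(-25 - 5*(6 + 0)**2) = 87*(-25 - 5*6**2) = 87*(-25 - 5*36) = 87*(-25 - 180) = 87*(-205) = -17835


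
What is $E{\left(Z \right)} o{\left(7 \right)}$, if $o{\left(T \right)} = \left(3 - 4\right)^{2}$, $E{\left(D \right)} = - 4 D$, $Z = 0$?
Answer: $0$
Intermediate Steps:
$o{\left(T \right)} = 1$ ($o{\left(T \right)} = \left(-1\right)^{2} = 1$)
$E{\left(Z \right)} o{\left(7 \right)} = \left(-4\right) 0 \cdot 1 = 0 \cdot 1 = 0$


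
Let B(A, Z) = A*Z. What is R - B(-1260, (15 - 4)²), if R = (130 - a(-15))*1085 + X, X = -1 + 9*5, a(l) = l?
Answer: 309829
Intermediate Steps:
X = 44 (X = -1 + 45 = 44)
R = 157369 (R = (130 - 1*(-15))*1085 + 44 = (130 + 15)*1085 + 44 = 145*1085 + 44 = 157325 + 44 = 157369)
R - B(-1260, (15 - 4)²) = 157369 - (-1260)*(15 - 4)² = 157369 - (-1260)*11² = 157369 - (-1260)*121 = 157369 - 1*(-152460) = 157369 + 152460 = 309829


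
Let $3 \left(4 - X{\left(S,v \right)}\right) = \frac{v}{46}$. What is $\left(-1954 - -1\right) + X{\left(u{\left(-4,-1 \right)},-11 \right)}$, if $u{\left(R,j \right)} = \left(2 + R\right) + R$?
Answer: $- \frac{268951}{138} \approx -1948.9$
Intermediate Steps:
$u{\left(R,j \right)} = 2 + 2 R$
$X{\left(S,v \right)} = 4 - \frac{v}{138}$ ($X{\left(S,v \right)} = 4 - \frac{v \frac{1}{46}}{3} = 4 - \frac{\frac{1}{46} v}{3} = 4 - \frac{v}{138}$)
$\left(-1954 - -1\right) + X{\left(u{\left(-4,-1 \right)},-11 \right)} = \left(-1954 - -1\right) + \left(4 - - \frac{11}{138}\right) = \left(-1954 + 1\right) + \left(4 + \frac{11}{138}\right) = -1953 + \frac{563}{138} = - \frac{268951}{138}$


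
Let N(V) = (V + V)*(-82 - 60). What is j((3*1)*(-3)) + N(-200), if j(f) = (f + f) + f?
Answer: 56773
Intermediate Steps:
j(f) = 3*f (j(f) = 2*f + f = 3*f)
N(V) = -284*V (N(V) = (2*V)*(-142) = -284*V)
j((3*1)*(-3)) + N(-200) = 3*((3*1)*(-3)) - 284*(-200) = 3*(3*(-3)) + 56800 = 3*(-9) + 56800 = -27 + 56800 = 56773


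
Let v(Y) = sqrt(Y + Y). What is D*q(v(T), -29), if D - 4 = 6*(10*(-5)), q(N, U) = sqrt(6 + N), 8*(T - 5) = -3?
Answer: -148*sqrt(24 + 2*sqrt(37)) ≈ -890.04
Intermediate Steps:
T = 37/8 (T = 5 + (1/8)*(-3) = 5 - 3/8 = 37/8 ≈ 4.6250)
v(Y) = sqrt(2)*sqrt(Y) (v(Y) = sqrt(2*Y) = sqrt(2)*sqrt(Y))
D = -296 (D = 4 + 6*(10*(-5)) = 4 + 6*(-50) = 4 - 300 = -296)
D*q(v(T), -29) = -296*sqrt(6 + sqrt(2)*sqrt(37/8)) = -296*sqrt(6 + sqrt(2)*(sqrt(74)/4)) = -296*sqrt(6 + sqrt(37)/2)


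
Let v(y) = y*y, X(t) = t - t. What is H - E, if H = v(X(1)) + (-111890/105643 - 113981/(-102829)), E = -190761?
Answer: 2072268572527740/10863164047 ≈ 1.9076e+5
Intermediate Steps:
X(t) = 0
v(y) = y²
H = 535757973/10863164047 (H = 0² + (-111890/105643 - 113981/(-102829)) = 0 + (-111890*1/105643 - 113981*(-1/102829)) = 0 + (-111890/105643 + 113981/102829) = 0 + 535757973/10863164047 = 535757973/10863164047 ≈ 0.049319)
H - E = 535757973/10863164047 - 1*(-190761) = 535757973/10863164047 + 190761 = 2072268572527740/10863164047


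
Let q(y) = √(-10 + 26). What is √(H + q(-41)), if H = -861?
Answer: I*√857 ≈ 29.275*I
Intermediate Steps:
q(y) = 4 (q(y) = √16 = 4)
√(H + q(-41)) = √(-861 + 4) = √(-857) = I*√857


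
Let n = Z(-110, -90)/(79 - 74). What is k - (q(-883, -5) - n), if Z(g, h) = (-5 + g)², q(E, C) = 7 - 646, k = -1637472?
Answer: -1634188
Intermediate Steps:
q(E, C) = -639
n = 2645 (n = (-5 - 110)²/(79 - 74) = (-115)²/5 = (⅕)*13225 = 2645)
k - (q(-883, -5) - n) = -1637472 - (-639 - 1*2645) = -1637472 - (-639 - 2645) = -1637472 - 1*(-3284) = -1637472 + 3284 = -1634188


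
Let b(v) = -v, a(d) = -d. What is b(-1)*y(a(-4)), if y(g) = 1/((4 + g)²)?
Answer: 1/64 ≈ 0.015625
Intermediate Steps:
y(g) = (4 + g)⁻²
b(-1)*y(a(-4)) = (-1*(-1))/(4 - 1*(-4))² = 1/(4 + 4)² = 1/8² = 1*(1/64) = 1/64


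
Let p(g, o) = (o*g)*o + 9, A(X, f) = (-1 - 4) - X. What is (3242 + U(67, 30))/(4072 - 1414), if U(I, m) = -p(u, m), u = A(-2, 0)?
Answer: 5933/2658 ≈ 2.2321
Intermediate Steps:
A(X, f) = -5 - X
u = -3 (u = -5 - 1*(-2) = -5 + 2 = -3)
p(g, o) = 9 + g*o² (p(g, o) = (g*o)*o + 9 = g*o² + 9 = 9 + g*o²)
U(I, m) = -9 + 3*m² (U(I, m) = -(9 - 3*m²) = -9 + 3*m²)
(3242 + U(67, 30))/(4072 - 1414) = (3242 + (-9 + 3*30²))/(4072 - 1414) = (3242 + (-9 + 3*900))/2658 = (3242 + (-9 + 2700))*(1/2658) = (3242 + 2691)*(1/2658) = 5933*(1/2658) = 5933/2658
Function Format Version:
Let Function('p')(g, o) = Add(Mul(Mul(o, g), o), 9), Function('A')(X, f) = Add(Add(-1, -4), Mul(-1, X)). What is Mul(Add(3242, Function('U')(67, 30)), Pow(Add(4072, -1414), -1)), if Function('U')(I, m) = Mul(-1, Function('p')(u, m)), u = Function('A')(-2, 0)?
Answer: Rational(5933, 2658) ≈ 2.2321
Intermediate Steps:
Function('A')(X, f) = Add(-5, Mul(-1, X))
u = -3 (u = Add(-5, Mul(-1, -2)) = Add(-5, 2) = -3)
Function('p')(g, o) = Add(9, Mul(g, Pow(o, 2))) (Function('p')(g, o) = Add(Mul(Mul(g, o), o), 9) = Add(Mul(g, Pow(o, 2)), 9) = Add(9, Mul(g, Pow(o, 2))))
Function('U')(I, m) = Add(-9, Mul(3, Pow(m, 2))) (Function('U')(I, m) = Mul(-1, Add(9, Mul(-3, Pow(m, 2)))) = Add(-9, Mul(3, Pow(m, 2))))
Mul(Add(3242, Function('U')(67, 30)), Pow(Add(4072, -1414), -1)) = Mul(Add(3242, Add(-9, Mul(3, Pow(30, 2)))), Pow(Add(4072, -1414), -1)) = Mul(Add(3242, Add(-9, Mul(3, 900))), Pow(2658, -1)) = Mul(Add(3242, Add(-9, 2700)), Rational(1, 2658)) = Mul(Add(3242, 2691), Rational(1, 2658)) = Mul(5933, Rational(1, 2658)) = Rational(5933, 2658)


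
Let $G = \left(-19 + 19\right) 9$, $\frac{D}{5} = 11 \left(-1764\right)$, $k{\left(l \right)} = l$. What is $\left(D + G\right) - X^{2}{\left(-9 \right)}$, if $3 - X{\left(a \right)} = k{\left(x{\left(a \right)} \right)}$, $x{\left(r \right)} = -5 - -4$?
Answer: $-97036$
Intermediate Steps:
$x{\left(r \right)} = -1$ ($x{\left(r \right)} = -5 + 4 = -1$)
$X{\left(a \right)} = 4$ ($X{\left(a \right)} = 3 - -1 = 3 + 1 = 4$)
$D = -97020$ ($D = 5 \cdot 11 \left(-1764\right) = 5 \left(-19404\right) = -97020$)
$G = 0$ ($G = 0 \cdot 9 = 0$)
$\left(D + G\right) - X^{2}{\left(-9 \right)} = \left(-97020 + 0\right) - 4^{2} = -97020 - 16 = -97036$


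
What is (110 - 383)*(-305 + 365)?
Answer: -16380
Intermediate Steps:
(110 - 383)*(-305 + 365) = -273*60 = -16380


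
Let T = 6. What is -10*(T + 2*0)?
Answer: -60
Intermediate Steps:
-10*(T + 2*0) = -10*(6 + 2*0) = -10*(6 + 0) = -10*6 = -60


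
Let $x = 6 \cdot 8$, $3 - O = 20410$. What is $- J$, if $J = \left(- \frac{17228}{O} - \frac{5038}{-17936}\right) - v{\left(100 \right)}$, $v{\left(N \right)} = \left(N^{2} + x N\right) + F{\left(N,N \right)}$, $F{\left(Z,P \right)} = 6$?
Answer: $\frac{2709439798719}{183009976} \approx 14805.0$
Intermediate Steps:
$O = -20407$ ($O = 3 - 20410 = -20407$)
$x = 48$
$v{\left(N \right)} = 6 + N^{2} + 48 N$ ($v{\left(N \right)} = \left(N^{2} + 48 N\right) + 6 = 6 + N^{2} + 48 N$)
$J = - \frac{2709439798719}{183009976}$ ($J = \left(- \frac{17228}{-20407} - \frac{5038}{-17936}\right) - \left(6 + 100^{2} + 48 \cdot 100\right) = \left(\left(-17228\right) \left(- \frac{1}{20407}\right) - - \frac{2519}{8968}\right) - \left(6 + 10000 + 4800\right) = \left(\frac{17228}{20407} + \frac{2519}{8968}\right) - 14806 = \frac{205905937}{183009976} - 14806 = - \frac{2709439798719}{183009976} \approx -14805.0$)
$- J = \left(-1\right) \left(- \frac{2709439798719}{183009976}\right) = \frac{2709439798719}{183009976}$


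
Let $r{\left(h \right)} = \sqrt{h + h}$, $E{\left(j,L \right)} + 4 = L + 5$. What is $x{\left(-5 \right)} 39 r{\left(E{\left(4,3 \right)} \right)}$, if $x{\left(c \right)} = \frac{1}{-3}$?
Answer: $- 26 \sqrt{2} \approx -36.77$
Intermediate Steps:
$x{\left(c \right)} = - \frac{1}{3}$
$E{\left(j,L \right)} = 1 + L$ ($E{\left(j,L \right)} = -4 + \left(L + 5\right) = -4 + \left(5 + L\right) = 1 + L$)
$r{\left(h \right)} = \sqrt{2} \sqrt{h}$ ($r{\left(h \right)} = \sqrt{2 h} = \sqrt{2} \sqrt{h}$)
$x{\left(-5 \right)} 39 r{\left(E{\left(4,3 \right)} \right)} = \left(- \frac{1}{3}\right) 39 \sqrt{2} \sqrt{1 + 3} = - 13 \sqrt{2} \sqrt{4} = - 13 \sqrt{2} \cdot 2 = - 13 \cdot 2 \sqrt{2} = - 26 \sqrt{2}$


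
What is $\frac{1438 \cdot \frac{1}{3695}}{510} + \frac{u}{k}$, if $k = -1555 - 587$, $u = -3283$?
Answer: $\frac{8669089}{5653350} \approx 1.5334$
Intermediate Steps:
$k = -2142$
$\frac{1438 \cdot \frac{1}{3695}}{510} + \frac{u}{k} = \frac{1438 \cdot \frac{1}{3695}}{510} - \frac{3283}{-2142} = 1438 \cdot \frac{1}{3695} \cdot \frac{1}{510} - - \frac{469}{306} = \frac{1438}{3695} \cdot \frac{1}{510} + \frac{469}{306} = \frac{719}{942225} + \frac{469}{306} = \frac{8669089}{5653350}$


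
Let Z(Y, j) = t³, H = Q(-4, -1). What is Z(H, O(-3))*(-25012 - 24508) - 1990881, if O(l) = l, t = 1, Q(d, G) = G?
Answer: -2040401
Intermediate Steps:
H = -1
Z(Y, j) = 1 (Z(Y, j) = 1³ = 1)
Z(H, O(-3))*(-25012 - 24508) - 1990881 = 1*(-25012 - 24508) - 1990881 = 1*(-49520) - 1990881 = -49520 - 1990881 = -2040401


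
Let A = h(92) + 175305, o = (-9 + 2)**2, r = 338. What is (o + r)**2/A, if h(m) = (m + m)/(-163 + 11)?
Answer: 2845611/3330772 ≈ 0.85434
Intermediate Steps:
h(m) = -m/76 (h(m) = (2*m)/(-152) = (2*m)*(-1/152) = -m/76)
o = 49 (o = (-7)**2 = 49)
A = 3330772/19 (A = -1/76*92 + 175305 = -23/19 + 175305 = 3330772/19 ≈ 1.7530e+5)
(o + r)**2/A = (49 + 338)**2/(3330772/19) = 387**2*(19/3330772) = 149769*(19/3330772) = 2845611/3330772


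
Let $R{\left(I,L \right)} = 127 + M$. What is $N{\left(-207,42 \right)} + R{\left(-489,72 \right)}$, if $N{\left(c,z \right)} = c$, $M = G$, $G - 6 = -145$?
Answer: $-219$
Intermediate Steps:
$G = -139$ ($G = 6 - 145 = -139$)
$M = -139$
$R{\left(I,L \right)} = -12$ ($R{\left(I,L \right)} = 127 - 139 = -12$)
$N{\left(-207,42 \right)} + R{\left(-489,72 \right)} = -207 - 12 = -219$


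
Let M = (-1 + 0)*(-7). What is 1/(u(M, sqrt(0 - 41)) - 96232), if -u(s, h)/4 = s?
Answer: -1/96260 ≈ -1.0389e-5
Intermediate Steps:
M = 7 (M = -1*(-7) = 7)
u(s, h) = -4*s
1/(u(M, sqrt(0 - 41)) - 96232) = 1/(-4*7 - 96232) = 1/(-28 - 96232) = 1/(-96260) = -1/96260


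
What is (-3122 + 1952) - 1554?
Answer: -2724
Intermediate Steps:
(-3122 + 1952) - 1554 = -1170 - 1554 = -2724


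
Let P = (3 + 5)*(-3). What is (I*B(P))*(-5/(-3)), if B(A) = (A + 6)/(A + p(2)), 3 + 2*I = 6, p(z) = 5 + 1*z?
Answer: 45/17 ≈ 2.6471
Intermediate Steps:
p(z) = 5 + z
I = 3/2 (I = -3/2 + (½)*6 = -3/2 + 3 = 3/2 ≈ 1.5000)
P = -24 (P = 8*(-3) = -24)
B(A) = (6 + A)/(7 + A) (B(A) = (A + 6)/(A + (5 + 2)) = (6 + A)/(A + 7) = (6 + A)/(7 + A))
(I*B(P))*(-5/(-3)) = (3*((6 - 24)/(7 - 24))/2)*(-5/(-3)) = (3*(-18/(-17))/2)*(-5*(-⅓)) = (3*(-1/17*(-18))/2)*(5/3) = ((3/2)*(18/17))*(5/3) = (27/17)*(5/3) = 45/17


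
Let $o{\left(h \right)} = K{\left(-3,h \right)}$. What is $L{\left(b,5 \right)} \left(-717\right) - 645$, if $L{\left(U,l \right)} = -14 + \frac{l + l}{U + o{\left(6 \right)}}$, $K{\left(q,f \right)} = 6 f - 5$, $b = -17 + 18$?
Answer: $\frac{146703}{16} \approx 9168.9$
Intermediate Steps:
$b = 1$
$K{\left(q,f \right)} = -5 + 6 f$
$o{\left(h \right)} = -5 + 6 h$
$L{\left(U,l \right)} = -14 + \frac{2 l}{31 + U}$ ($L{\left(U,l \right)} = -14 + \frac{l + l}{U + \left(-5 + 6 \cdot 6\right)} = -14 + \frac{2 l}{U + \left(-5 + 36\right)} = -14 + \frac{2 l}{U + 31} = -14 + \frac{2 l}{31 + U}$)
$L{\left(b,5 \right)} \left(-717\right) - 645 = \frac{2 \left(-217 + 5 - 7\right)}{31 + 1} \left(-717\right) - 645 = \frac{2 \left(-217 + 5 - 7\right)}{32} \left(-717\right) - 645 = 2 \cdot \frac{1}{32} \left(-219\right) \left(-717\right) - 645 = \left(- \frac{219}{16}\right) \left(-717\right) - 645 = \frac{157023}{16} - 645 = \frac{146703}{16}$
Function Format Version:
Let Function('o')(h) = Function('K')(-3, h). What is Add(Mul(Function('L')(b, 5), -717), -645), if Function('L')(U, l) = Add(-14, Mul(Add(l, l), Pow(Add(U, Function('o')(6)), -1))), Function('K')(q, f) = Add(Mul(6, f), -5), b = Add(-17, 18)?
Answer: Rational(146703, 16) ≈ 9168.9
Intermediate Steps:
b = 1
Function('K')(q, f) = Add(-5, Mul(6, f))
Function('o')(h) = Add(-5, Mul(6, h))
Function('L')(U, l) = Add(-14, Mul(2, l, Pow(Add(31, U), -1))) (Function('L')(U, l) = Add(-14, Mul(Add(l, l), Pow(Add(U, Add(-5, Mul(6, 6))), -1))) = Add(-14, Mul(Mul(2, l), Pow(Add(U, Add(-5, 36)), -1))) = Add(-14, Mul(Mul(2, l), Pow(Add(U, 31), -1))) = Add(-14, Mul(Mul(2, l), Pow(Add(31, U), -1))) = Add(-14, Mul(2, l, Pow(Add(31, U), -1))))
Add(Mul(Function('L')(b, 5), -717), -645) = Add(Mul(Mul(2, Pow(Add(31, 1), -1), Add(-217, 5, Mul(-7, 1))), -717), -645) = Add(Mul(Mul(2, Pow(32, -1), Add(-217, 5, -7)), -717), -645) = Add(Mul(Mul(2, Rational(1, 32), -219), -717), -645) = Add(Mul(Rational(-219, 16), -717), -645) = Add(Rational(157023, 16), -645) = Rational(146703, 16)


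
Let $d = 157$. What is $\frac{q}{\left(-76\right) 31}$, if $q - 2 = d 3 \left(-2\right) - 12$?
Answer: $\frac{238}{589} \approx 0.40407$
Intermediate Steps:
$q = -952$ ($q = 2 + \left(157 \cdot 3 \left(-2\right) - 12\right) = 2 + \left(157 \left(-6\right) - 12\right) = 2 - 954 = -952$)
$\frac{q}{\left(-76\right) 31} = - \frac{952}{\left(-76\right) 31} = - \frac{952}{-2356} = \left(-952\right) \left(- \frac{1}{2356}\right) = \frac{238}{589}$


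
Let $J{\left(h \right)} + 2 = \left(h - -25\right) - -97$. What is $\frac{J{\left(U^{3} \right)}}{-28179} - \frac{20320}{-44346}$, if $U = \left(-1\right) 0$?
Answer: $\frac{31515320}{69423663} \approx 0.45396$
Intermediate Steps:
$U = 0$
$J{\left(h \right)} = 120 + h$ ($J{\left(h \right)} = -2 + \left(\left(h - -25\right) - -97\right) = -2 + \left(\left(h + 25\right) + 97\right) = -2 + \left(\left(25 + h\right) + 97\right) = -2 + \left(122 + h\right) = 120 + h$)
$\frac{J{\left(U^{3} \right)}}{-28179} - \frac{20320}{-44346} = \frac{120 + 0^{3}}{-28179} - \frac{20320}{-44346} = \left(120 + 0\right) \left(- \frac{1}{28179}\right) - - \frac{10160}{22173} = 120 \left(- \frac{1}{28179}\right) + \frac{10160}{22173} = - \frac{40}{9393} + \frac{10160}{22173} = \frac{31515320}{69423663}$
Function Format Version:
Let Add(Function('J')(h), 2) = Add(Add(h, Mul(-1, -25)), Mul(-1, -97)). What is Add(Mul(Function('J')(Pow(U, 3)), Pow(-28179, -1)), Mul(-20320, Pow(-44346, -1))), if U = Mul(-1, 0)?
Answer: Rational(31515320, 69423663) ≈ 0.45396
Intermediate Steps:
U = 0
Function('J')(h) = Add(120, h) (Function('J')(h) = Add(-2, Add(Add(h, Mul(-1, -25)), Mul(-1, -97))) = Add(-2, Add(Add(h, 25), 97)) = Add(-2, Add(Add(25, h), 97)) = Add(-2, Add(122, h)) = Add(120, h))
Add(Mul(Function('J')(Pow(U, 3)), Pow(-28179, -1)), Mul(-20320, Pow(-44346, -1))) = Add(Mul(Add(120, Pow(0, 3)), Pow(-28179, -1)), Mul(-20320, Pow(-44346, -1))) = Add(Mul(Add(120, 0), Rational(-1, 28179)), Mul(-20320, Rational(-1, 44346))) = Add(Mul(120, Rational(-1, 28179)), Rational(10160, 22173)) = Add(Rational(-40, 9393), Rational(10160, 22173)) = Rational(31515320, 69423663)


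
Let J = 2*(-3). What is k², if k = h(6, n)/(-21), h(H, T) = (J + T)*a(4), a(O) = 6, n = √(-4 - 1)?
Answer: 124/49 - 48*I*√5/49 ≈ 2.5306 - 2.1904*I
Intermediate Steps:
J = -6
n = I*√5 (n = √(-5) = I*√5 ≈ 2.2361*I)
h(H, T) = -36 + 6*T (h(H, T) = (-6 + T)*6 = -36 + 6*T)
k = 12/7 - 2*I*√5/7 (k = (-36 + 6*(I*√5))/(-21) = (-36 + 6*I*√5)*(-1/21) = 12/7 - 2*I*√5/7 ≈ 1.7143 - 0.63888*I)
k² = (12/7 - 2*I*√5/7)²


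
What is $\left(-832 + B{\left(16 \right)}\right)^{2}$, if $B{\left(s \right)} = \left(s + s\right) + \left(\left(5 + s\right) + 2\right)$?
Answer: $603729$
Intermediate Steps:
$B{\left(s \right)} = 7 + 3 s$ ($B{\left(s \right)} = 2 s + \left(7 + s\right) = 7 + 3 s$)
$\left(-832 + B{\left(16 \right)}\right)^{2} = \left(-832 + \left(7 + 3 \cdot 16\right)\right)^{2} = \left(-832 + \left(7 + 48\right)\right)^{2} = \left(-832 + 55\right)^{2} = \left(-777\right)^{2} = 603729$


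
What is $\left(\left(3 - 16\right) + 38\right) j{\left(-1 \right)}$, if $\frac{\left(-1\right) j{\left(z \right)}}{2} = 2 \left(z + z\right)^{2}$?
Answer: $-400$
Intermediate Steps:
$j{\left(z \right)} = - 16 z^{2}$ ($j{\left(z \right)} = - 2 \cdot 2 \left(z + z\right)^{2} = - 2 \cdot 2 \left(2 z\right)^{2} = - 2 \cdot 2 \cdot 4 z^{2} = - 2 \cdot 8 z^{2} = - 16 z^{2}$)
$\left(\left(3 - 16\right) + 38\right) j{\left(-1 \right)} = \left(\left(3 - 16\right) + 38\right) \left(- 16 \left(-1\right)^{2}\right) = \left(\left(3 - 16\right) + 38\right) \left(\left(-16\right) 1\right) = \left(-13 + 38\right) \left(-16\right) = 25 \left(-16\right) = -400$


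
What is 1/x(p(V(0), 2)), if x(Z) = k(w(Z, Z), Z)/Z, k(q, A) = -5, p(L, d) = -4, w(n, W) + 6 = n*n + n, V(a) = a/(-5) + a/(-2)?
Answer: ⅘ ≈ 0.80000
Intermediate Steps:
V(a) = -7*a/10 (V(a) = a*(-⅕) + a*(-½) = -a/5 - a/2 = -7*a/10)
w(n, W) = -6 + n + n² (w(n, W) = -6 + (n*n + n) = -6 + (n² + n) = -6 + (n + n²) = -6 + n + n²)
x(Z) = -5/Z
1/x(p(V(0), 2)) = 1/(-5/(-4)) = 1/(-5*(-¼)) = 1/(5/4) = ⅘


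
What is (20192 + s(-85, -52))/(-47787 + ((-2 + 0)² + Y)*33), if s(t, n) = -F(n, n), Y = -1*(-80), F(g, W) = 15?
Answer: -20177/45015 ≈ -0.44823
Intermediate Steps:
Y = 80
s(t, n) = -15 (s(t, n) = -1*15 = -15)
(20192 + s(-85, -52))/(-47787 + ((-2 + 0)² + Y)*33) = (20192 - 15)/(-47787 + ((-2 + 0)² + 80)*33) = 20177/(-47787 + ((-2)² + 80)*33) = 20177/(-47787 + (4 + 80)*33) = 20177/(-47787 + 84*33) = 20177/(-47787 + 2772) = 20177/(-45015) = 20177*(-1/45015) = -20177/45015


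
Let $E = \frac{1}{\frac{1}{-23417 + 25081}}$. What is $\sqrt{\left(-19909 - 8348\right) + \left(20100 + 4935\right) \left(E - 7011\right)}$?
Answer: $i \sqrt{133890402} \approx 11571.0 i$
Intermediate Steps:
$E = 1664$ ($E = \frac{1}{\frac{1}{1664}} = 1664$)
$\sqrt{\left(-19909 - 8348\right) + \left(20100 + 4935\right) \left(E - 7011\right)} = \sqrt{\left(-19909 - 8348\right) + \left(20100 + 4935\right) \left(1664 - 7011\right)} = \sqrt{-28257 + 25035 \left(-5347\right)} = \sqrt{-28257 - 133862145} = \sqrt{-133890402} = i \sqrt{133890402}$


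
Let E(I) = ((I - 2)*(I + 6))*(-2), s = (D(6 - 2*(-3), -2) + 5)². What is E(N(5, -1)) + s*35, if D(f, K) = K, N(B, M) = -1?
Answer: 345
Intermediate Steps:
s = 9 (s = (-2 + 5)² = 3² = 9)
E(I) = -2*(-2 + I)*(6 + I) (E(I) = ((-2 + I)*(6 + I))*(-2) = -2*(-2 + I)*(6 + I))
E(N(5, -1)) + s*35 = (24 - 8*(-1) - 2*(-1)²) + 9*35 = (24 + 8 - 2*1) + 315 = (24 + 8 - 2) + 315 = 30 + 315 = 345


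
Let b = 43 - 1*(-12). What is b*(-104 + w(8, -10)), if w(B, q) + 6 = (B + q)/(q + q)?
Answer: -12089/2 ≈ -6044.5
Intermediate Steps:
b = 55 (b = 43 + 12 = 55)
w(B, q) = -6 + (B + q)/(2*q) (w(B, q) = -6 + (B + q)/(q + q) = -6 + (B + q)/((2*q)) = -6 + (B + q)*(1/(2*q)) = -6 + (B + q)/(2*q))
b*(-104 + w(8, -10)) = 55*(-104 + (½)*(8 - 11*(-10))/(-10)) = 55*(-104 + (½)*(-⅒)*(8 + 110)) = 55*(-104 + (½)*(-⅒)*118) = 55*(-104 - 59/10) = 55*(-1099/10) = -12089/2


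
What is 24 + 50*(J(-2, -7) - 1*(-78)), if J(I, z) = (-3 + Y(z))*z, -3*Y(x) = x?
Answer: 12472/3 ≈ 4157.3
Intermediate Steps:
Y(x) = -x/3
J(I, z) = z*(-3 - z/3) (J(I, z) = (-3 - z/3)*z = z*(-3 - z/3))
24 + 50*(J(-2, -7) - 1*(-78)) = 24 + 50*(-1/3*(-7)*(9 - 7) - 1*(-78)) = 24 + 50*(-1/3*(-7)*2 + 78) = 24 + 50*(14/3 + 78) = 24 + 50*(248/3) = 24 + 12400/3 = 12472/3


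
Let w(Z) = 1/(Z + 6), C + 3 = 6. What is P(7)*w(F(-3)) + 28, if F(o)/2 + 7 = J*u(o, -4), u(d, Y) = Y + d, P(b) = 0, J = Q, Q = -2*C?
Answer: 28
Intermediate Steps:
C = 3 (C = -3 + 6 = 3)
Q = -6 (Q = -2*3 = -6)
J = -6
F(o) = 34 - 12*o (F(o) = -14 + 2*(-6*(-4 + o)) = -14 + 2*(24 - 6*o) = -14 + (48 - 12*o) = 34 - 12*o)
w(Z) = 1/(6 + Z)
P(7)*w(F(-3)) + 28 = 0/(6 + (34 - 12*(-3))) + 28 = 0/(6 + (34 + 36)) + 28 = 0/(6 + 70) + 28 = 0/76 + 28 = 0*(1/76) + 28 = 0 + 28 = 28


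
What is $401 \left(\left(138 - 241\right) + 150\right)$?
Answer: $18847$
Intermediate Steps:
$401 \left(\left(138 - 241\right) + 150\right) = 401 \left(-103 + 150\right) = 401 \cdot 47 = 18847$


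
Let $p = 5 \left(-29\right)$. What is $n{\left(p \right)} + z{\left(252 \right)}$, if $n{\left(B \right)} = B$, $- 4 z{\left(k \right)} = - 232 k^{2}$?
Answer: $3683087$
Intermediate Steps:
$z{\left(k \right)} = 58 k^{2}$ ($z{\left(k \right)} = - \frac{\left(-232\right) k^{2}}{4} = 58 k^{2}$)
$p = -145$
$n{\left(p \right)} + z{\left(252 \right)} = -145 + 58 \cdot 252^{2} = -145 + 58 \cdot 63504 = -145 + 3683232 = 3683087$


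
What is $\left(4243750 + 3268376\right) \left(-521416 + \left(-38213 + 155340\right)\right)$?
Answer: $-3037069908414$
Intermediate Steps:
$\left(4243750 + 3268376\right) \left(-521416 + \left(-38213 + 155340\right)\right) = 7512126 \left(-521416 + 117127\right) = 7512126 \left(-404289\right) = -3037069908414$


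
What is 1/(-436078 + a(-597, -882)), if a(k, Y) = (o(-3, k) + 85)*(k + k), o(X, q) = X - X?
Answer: -1/537568 ≈ -1.8602e-6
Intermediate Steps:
o(X, q) = 0
a(k, Y) = 170*k (a(k, Y) = (0 + 85)*(k + k) = 85*(2*k) = 170*k)
1/(-436078 + a(-597, -882)) = 1/(-436078 + 170*(-597)) = 1/(-436078 - 101490) = 1/(-537568) = -1/537568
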